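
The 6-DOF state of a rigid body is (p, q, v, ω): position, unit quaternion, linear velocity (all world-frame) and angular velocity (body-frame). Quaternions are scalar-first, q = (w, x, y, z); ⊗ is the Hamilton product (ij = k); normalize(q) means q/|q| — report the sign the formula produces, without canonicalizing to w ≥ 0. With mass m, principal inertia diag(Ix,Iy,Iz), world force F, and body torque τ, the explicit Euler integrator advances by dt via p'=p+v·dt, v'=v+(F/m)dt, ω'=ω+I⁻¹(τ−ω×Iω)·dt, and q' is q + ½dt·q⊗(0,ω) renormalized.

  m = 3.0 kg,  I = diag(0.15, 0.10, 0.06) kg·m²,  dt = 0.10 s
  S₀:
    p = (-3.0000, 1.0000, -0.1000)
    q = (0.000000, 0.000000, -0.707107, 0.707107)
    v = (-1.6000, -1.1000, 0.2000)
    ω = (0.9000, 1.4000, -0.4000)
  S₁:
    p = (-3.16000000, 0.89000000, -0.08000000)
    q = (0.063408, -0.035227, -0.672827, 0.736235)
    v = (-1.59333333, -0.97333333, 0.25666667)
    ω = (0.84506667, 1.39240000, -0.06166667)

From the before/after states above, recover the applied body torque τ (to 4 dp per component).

τ = (-0.0600, -0.0400, 0.1400)

ω₁ − ω₀ = (-0.05493333, -0.00760000, 0.33833333)
gyro term ω₀×Iω₀ = (0.0224, -0.0324, -0.0630)
I·α + gyro = (-0.0600, -0.0400, 0.1400)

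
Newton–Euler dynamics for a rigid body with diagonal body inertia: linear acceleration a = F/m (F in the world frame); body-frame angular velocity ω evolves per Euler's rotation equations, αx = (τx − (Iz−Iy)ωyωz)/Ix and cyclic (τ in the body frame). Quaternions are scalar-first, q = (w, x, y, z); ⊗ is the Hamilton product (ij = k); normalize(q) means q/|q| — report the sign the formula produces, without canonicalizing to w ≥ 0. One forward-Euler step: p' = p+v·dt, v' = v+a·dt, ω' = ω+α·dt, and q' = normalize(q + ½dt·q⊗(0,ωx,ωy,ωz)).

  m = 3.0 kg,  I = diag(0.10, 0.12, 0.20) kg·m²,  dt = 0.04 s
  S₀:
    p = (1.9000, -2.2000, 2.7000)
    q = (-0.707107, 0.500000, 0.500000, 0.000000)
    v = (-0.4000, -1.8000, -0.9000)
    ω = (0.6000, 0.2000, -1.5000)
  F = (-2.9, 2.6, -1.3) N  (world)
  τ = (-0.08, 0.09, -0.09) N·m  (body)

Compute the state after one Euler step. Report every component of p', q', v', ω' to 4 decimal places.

p' = (1.8840, -2.2720, 2.6640)
q' = (-0.7147, 0.4763, 0.5119, 0.0172)
v' = (-0.4387, -1.7653, -0.9173)
ω' = (0.5776, 0.2000, -1.5185)

ω×(Iω) gyroscopic = (-0.0240, 0.0900, 0.0024)
angular accel α = (-0.5600, 0.0000, -0.4620)
new body rate ω' = (0.5776, 0.2000, -1.5185)
2q̇ = q⊗(0,ω) = (-0.4000000, -1.1742642, 0.6085786, 0.8606605)
q' = normalize(q + ½dt·q⊗(0,ω)) = (-0.7147, 0.4763, 0.5119, 0.0172)
a = F/m = (-0.9667, 0.8667, -0.4333)
p + v·dt = (1.8840, -2.2720, 2.6640)
new velocity v' = (-0.4387, -1.7653, -0.9173)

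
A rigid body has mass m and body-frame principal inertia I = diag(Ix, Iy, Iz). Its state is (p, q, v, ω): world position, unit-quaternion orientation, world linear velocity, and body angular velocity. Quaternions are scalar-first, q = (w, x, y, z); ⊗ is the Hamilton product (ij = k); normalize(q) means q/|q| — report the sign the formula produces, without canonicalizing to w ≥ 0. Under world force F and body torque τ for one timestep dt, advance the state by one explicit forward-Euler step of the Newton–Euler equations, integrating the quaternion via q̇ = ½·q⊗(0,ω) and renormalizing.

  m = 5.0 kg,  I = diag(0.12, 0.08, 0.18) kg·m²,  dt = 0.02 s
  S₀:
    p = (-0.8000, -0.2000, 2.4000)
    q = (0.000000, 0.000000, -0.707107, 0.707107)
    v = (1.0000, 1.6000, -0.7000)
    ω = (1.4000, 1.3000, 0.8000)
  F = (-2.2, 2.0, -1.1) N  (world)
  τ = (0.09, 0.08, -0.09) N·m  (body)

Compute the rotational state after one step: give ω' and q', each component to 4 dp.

gyro term ω×Iω = (0.1040, -0.0672, -0.0728)
(τ − ω×Iω)/I = (-0.1167, 1.8400, -0.0956)
ω' = ω + α·dt = (1.3977, 1.3368, 0.7981)
q⊗(0,ω) = (0.3535535, -1.4849247, 0.9899498, 0.9899498)
updated quaternion q' = (0.0035, -0.0148, -0.6971, 0.7169)

ω' = (1.3977, 1.3368, 0.7981)
q' = (0.0035, -0.0148, -0.6971, 0.7169)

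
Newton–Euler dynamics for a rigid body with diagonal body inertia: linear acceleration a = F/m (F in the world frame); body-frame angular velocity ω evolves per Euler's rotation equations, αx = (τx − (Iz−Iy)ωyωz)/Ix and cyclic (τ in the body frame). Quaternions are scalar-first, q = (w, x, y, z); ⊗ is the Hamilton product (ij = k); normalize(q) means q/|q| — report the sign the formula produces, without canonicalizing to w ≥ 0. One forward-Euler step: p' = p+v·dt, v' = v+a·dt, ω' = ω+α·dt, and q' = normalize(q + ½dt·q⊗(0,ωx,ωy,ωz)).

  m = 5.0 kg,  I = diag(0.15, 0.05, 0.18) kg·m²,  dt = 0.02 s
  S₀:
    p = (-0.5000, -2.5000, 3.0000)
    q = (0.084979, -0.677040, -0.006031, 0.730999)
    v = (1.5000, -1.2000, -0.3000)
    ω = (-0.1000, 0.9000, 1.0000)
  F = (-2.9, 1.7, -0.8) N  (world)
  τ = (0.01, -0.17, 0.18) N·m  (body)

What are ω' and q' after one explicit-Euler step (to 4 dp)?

(τ − ω×Iω)/I = (-0.7133, -3.4600, 0.9500)
ω + α·dt = (-0.1143, 0.8308, 1.0190)
Hamilton product q⊗(0,ω) = (-0.7932751, -0.6724280, 0.6804212, -0.5249601)
q + ½dt·q⊗(0,ω), renormalized = (0.0770, -0.6837, 0.0008, 0.7257)

ω' = (-0.1143, 0.8308, 1.0190)
q' = (0.0770, -0.6837, 0.0008, 0.7257)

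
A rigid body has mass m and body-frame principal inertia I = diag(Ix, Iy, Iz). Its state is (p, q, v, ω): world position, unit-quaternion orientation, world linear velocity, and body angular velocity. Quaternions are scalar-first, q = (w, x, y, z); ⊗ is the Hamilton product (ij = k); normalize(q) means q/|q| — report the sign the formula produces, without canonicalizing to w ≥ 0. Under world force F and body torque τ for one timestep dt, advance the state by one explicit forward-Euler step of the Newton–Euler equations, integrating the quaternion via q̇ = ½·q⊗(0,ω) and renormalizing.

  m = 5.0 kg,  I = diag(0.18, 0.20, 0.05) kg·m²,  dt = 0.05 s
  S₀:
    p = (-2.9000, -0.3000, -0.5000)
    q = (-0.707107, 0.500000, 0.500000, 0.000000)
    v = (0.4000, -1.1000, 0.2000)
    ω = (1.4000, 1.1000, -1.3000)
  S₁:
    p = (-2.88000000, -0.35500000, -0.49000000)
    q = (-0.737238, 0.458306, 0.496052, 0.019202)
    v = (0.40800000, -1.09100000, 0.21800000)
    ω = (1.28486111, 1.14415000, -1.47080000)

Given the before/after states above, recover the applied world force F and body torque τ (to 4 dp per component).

v₁ − v₀ = (0.00800000, 0.00900000, 0.01800000)
m·(v₁−v₀)/dt = (0.8000, 0.9000, 1.8000)
rate change Δω = (-0.11513889, 0.04415000, -0.17080000)
applied torque τ = (-0.2000, -0.0600, -0.1400)

F = (0.8000, 0.9000, 1.8000)
τ = (-0.2000, -0.0600, -0.1400)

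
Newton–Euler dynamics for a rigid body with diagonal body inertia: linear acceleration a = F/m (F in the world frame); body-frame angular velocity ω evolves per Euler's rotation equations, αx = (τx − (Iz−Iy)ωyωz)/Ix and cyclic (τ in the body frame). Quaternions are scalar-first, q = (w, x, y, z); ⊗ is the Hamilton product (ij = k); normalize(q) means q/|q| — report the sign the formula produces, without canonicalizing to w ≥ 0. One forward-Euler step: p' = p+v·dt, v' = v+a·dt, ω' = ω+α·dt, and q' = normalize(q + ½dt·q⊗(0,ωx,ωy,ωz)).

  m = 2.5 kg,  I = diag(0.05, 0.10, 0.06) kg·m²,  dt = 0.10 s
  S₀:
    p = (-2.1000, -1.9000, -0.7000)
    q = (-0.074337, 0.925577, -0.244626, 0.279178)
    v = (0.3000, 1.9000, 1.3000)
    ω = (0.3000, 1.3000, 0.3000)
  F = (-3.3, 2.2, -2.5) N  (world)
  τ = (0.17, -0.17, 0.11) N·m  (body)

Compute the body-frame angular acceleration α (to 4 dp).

gyro term ω×Iω = (-0.0156, -0.0009, 0.0195)
α = I⁻¹(τ − ω×Iω) = (3.7120, -1.6910, 1.5083)

α = (3.7120, -1.6910, 1.5083)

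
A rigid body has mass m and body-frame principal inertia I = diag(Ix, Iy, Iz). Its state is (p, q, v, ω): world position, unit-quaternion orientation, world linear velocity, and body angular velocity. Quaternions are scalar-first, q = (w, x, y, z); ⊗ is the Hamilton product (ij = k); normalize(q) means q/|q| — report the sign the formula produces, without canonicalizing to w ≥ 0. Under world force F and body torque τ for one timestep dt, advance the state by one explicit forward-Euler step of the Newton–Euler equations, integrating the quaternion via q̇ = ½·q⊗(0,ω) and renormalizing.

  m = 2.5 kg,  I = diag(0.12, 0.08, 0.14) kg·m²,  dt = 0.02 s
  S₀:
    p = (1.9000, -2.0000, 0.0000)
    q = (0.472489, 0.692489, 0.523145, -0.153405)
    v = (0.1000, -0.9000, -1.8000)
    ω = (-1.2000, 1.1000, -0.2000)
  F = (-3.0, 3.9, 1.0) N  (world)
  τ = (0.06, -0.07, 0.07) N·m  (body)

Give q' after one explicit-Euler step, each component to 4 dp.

Hamilton product q⊗(0,ω) = (0.2248463, -0.5028703, 0.8423217, 1.2950141)
q + ½dt·q⊗(0,ω), renormalized = (0.4747, 0.6874, 0.5315, -0.1404)

q' = (0.4747, 0.6874, 0.5315, -0.1404)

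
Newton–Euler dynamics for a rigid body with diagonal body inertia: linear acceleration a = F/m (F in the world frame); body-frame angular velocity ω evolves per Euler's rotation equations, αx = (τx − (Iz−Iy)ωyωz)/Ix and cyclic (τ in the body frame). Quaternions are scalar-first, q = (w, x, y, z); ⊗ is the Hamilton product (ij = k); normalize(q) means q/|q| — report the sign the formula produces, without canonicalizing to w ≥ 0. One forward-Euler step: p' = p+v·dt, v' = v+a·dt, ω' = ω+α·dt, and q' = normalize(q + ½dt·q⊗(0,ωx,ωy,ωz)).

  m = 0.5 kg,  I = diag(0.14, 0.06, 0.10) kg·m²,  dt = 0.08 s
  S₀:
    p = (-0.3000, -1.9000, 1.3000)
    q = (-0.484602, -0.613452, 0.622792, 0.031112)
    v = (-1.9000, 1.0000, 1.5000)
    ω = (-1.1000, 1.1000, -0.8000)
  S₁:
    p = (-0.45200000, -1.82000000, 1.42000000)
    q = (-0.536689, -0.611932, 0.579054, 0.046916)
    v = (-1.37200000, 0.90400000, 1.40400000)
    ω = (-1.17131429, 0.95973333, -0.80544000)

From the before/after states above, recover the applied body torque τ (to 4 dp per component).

τ = (-0.1600, -0.0700, 0.0900)

Δω = ω₁−ω₀ = (-0.07131429, -0.14026667, -0.00544000)
applied torque τ = (-0.1600, -0.0700, 0.0900)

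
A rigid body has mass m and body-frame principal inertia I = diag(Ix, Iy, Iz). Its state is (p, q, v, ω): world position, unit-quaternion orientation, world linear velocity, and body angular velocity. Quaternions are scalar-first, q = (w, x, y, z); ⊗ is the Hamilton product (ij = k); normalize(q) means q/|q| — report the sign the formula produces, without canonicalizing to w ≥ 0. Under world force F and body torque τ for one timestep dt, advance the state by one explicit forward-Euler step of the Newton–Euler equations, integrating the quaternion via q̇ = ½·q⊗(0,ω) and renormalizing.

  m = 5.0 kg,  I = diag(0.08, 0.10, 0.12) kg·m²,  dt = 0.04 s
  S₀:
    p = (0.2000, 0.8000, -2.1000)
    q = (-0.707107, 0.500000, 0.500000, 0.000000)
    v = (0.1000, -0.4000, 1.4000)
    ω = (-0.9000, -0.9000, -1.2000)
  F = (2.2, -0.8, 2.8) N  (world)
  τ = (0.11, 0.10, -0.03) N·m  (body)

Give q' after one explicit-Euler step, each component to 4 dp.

q' = (-0.6887, 0.5004, 0.5244, 0.0170)

Hamilton product q⊗(0,ω) = (0.9000000, 0.0363963, 1.2363963, 0.8485284)
updated quaternion q' = (-0.6887, 0.5004, 0.5244, 0.0170)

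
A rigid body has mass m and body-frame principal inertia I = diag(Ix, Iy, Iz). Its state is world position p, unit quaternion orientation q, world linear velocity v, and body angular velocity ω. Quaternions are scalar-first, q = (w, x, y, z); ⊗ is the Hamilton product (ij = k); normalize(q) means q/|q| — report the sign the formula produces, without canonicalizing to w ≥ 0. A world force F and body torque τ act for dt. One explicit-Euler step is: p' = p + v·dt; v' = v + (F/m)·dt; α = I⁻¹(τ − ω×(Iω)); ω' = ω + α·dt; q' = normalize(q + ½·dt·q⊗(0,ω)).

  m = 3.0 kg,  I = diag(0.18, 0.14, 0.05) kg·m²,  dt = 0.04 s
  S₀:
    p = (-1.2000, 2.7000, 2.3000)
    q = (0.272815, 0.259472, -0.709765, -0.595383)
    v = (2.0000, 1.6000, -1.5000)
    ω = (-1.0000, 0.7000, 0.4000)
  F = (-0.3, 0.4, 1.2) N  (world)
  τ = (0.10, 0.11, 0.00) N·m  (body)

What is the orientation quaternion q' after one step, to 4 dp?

q' = (0.2926, 0.2566, -0.6959, -0.6036)

q⊗(0,ω) = (0.9944607, -0.1399529, 0.6825647, -0.4190086)
updated quaternion q' = (0.2926, 0.2566, -0.6959, -0.6036)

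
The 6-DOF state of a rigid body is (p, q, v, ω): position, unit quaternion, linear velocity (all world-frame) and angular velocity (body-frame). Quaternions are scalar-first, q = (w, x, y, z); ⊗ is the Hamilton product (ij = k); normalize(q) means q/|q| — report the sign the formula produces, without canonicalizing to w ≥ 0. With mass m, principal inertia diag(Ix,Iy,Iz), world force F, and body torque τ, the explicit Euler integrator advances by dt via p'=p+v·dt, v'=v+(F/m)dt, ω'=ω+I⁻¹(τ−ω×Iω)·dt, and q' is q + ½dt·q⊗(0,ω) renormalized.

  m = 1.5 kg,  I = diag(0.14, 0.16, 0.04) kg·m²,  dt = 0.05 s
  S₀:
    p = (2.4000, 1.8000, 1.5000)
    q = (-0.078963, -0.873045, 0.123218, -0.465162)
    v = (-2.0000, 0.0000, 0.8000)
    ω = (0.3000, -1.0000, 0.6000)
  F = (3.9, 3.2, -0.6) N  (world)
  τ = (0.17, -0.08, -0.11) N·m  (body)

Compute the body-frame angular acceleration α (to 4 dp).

gyro term ω×Iω = (0.0720, 0.0180, -0.0060)
(τ − ω×Iω)/I = (0.7000, -0.6125, -2.6000)

α = (0.7000, -0.6125, -2.6000)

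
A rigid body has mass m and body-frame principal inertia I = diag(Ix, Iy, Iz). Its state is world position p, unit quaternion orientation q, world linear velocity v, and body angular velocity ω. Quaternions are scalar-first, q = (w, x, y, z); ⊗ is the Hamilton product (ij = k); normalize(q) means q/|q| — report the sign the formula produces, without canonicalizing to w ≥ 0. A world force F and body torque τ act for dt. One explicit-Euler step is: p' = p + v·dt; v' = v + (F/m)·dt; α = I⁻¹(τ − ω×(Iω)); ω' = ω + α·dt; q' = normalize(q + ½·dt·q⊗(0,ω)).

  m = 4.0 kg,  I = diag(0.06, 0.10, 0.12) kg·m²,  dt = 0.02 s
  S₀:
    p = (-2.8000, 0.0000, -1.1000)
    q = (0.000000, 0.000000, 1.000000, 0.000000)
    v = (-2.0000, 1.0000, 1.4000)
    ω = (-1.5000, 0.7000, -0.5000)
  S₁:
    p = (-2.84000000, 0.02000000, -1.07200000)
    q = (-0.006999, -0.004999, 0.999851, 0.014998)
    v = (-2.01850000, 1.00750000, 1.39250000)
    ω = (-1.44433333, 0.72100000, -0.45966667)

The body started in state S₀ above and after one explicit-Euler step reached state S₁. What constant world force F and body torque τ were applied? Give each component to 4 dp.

Δω = ω₁−ω₀ = (0.05566667, 0.02100000, 0.04033333)
gyro term ω₀×Iω₀ = (-0.0070, -0.0450, -0.0420)
τ = I·(Δω/dt) + ω₀×(Iω₀) = (0.1600, 0.0600, 0.2000)
Δv = v₁−v₀ = (-0.01850000, 0.00750000, -0.00750000)
m·(v₁−v₀)/dt = (-3.7000, 1.5000, -1.5000)

F = (-3.7000, 1.5000, -1.5000)
τ = (0.1600, 0.0600, 0.2000)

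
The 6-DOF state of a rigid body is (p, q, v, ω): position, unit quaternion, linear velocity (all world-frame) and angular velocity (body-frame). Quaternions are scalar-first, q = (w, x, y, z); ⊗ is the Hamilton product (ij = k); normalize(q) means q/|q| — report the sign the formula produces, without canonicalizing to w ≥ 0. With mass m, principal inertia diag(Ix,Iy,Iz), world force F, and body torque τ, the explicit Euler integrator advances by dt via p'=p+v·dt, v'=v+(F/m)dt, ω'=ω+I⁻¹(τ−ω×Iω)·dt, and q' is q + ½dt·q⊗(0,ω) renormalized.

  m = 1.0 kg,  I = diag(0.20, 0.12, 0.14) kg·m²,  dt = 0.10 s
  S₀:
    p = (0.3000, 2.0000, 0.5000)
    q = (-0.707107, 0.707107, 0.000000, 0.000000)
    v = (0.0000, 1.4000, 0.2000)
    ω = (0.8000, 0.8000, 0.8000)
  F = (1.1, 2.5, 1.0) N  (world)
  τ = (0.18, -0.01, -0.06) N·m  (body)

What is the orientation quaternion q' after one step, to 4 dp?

q' = (-0.7336, 0.6772, -0.0564, 0.0000)

q⊗(0,ω) = (-0.5656856, -0.5656856, -1.1313712, 0.0000000)
q' = normalize(q + ½dt·q⊗(0,ω)) = (-0.7336, 0.6772, -0.0564, 0.0000)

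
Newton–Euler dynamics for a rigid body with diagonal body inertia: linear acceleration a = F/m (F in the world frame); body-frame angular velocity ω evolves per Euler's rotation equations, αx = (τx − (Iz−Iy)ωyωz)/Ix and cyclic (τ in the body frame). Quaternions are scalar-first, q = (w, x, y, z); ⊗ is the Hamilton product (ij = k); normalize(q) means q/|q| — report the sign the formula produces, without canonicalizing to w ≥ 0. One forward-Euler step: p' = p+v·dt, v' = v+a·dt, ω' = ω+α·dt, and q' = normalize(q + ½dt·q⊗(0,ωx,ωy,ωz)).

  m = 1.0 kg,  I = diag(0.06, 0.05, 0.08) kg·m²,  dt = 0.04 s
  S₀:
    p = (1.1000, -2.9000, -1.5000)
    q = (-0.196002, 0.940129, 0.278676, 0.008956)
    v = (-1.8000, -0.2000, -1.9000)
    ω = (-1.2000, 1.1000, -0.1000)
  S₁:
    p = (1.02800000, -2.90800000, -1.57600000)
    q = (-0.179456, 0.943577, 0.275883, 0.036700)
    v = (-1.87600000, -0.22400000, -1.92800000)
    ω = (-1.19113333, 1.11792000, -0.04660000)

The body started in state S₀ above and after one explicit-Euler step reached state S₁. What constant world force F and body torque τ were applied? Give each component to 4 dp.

F = (-1.9000, -0.6000, -0.7000)
τ = (0.0100, 0.0200, 0.1200)

velocity change Δv = (-0.07600000, -0.02400000, -0.02800000)
F = m·Δv/dt = (-1.9000, -0.6000, -0.7000)
ω₁ − ω₀ = (0.00886667, 0.01792000, 0.05340000)
ω₀×(Iω₀) = (-0.0033, -0.0024, 0.0132)
τ = I·(Δω/dt) + ω₀×(Iω₀) = (0.0100, 0.0200, 0.1200)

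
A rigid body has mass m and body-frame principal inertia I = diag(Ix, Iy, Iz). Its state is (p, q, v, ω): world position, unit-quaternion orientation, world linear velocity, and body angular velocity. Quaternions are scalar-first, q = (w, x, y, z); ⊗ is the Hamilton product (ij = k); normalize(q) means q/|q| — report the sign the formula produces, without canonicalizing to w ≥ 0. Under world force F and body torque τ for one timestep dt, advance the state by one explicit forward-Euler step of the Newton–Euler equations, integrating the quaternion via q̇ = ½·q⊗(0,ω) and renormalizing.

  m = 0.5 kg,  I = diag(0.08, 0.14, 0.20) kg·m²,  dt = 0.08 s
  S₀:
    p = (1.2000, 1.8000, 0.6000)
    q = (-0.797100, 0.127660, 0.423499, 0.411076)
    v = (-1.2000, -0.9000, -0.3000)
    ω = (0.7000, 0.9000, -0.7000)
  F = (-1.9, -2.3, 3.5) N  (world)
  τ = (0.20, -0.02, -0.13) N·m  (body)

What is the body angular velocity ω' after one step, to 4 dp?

ω' = (0.9378, 0.8550, -0.7671)

gyro term ω×Iω = (-0.0378, 0.0588, 0.0378)
angular accel α = (2.9725, -0.5629, -0.8390)
new body rate ω' = (0.9378, 0.8550, -0.7671)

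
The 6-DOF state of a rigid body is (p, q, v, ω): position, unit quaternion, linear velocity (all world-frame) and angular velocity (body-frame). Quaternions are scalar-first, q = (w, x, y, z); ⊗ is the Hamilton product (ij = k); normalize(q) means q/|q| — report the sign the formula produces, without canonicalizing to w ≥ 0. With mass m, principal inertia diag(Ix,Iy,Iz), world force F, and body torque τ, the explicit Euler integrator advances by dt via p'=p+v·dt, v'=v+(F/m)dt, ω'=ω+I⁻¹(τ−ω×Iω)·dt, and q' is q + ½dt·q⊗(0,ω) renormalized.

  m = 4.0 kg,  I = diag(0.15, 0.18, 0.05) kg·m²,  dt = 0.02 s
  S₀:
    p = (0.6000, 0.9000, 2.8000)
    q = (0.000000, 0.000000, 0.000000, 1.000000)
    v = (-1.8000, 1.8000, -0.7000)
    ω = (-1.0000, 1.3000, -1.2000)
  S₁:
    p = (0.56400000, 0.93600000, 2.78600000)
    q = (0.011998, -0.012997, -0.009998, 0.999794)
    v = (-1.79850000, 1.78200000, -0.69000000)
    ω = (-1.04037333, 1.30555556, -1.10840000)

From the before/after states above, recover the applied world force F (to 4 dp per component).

F = (0.3000, -3.6000, 2.0000)

velocity change Δv = (0.00150000, -0.01800000, 0.01000000)
m·(v₁−v₀)/dt = (0.3000, -3.6000, 2.0000)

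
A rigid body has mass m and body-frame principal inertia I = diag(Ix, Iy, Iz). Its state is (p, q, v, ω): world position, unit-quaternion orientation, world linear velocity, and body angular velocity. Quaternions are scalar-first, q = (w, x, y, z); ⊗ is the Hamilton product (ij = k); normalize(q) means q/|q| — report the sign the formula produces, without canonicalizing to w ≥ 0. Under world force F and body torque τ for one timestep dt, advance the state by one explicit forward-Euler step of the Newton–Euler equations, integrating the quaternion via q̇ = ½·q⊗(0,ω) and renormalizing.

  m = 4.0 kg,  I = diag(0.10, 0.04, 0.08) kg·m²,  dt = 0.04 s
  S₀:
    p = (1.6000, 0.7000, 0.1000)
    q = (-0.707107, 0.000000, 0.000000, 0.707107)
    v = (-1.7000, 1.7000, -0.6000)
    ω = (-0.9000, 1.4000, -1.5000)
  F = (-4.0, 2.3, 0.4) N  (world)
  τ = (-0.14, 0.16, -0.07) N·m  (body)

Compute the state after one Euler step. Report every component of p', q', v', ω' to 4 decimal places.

a = F/m = (-1.0000, 0.5750, 0.1000)
new position p' = (1.5320, 0.7680, 0.0760)
v + (F/m)dt = (-1.7400, 1.7230, -0.5960)
angular accel α = (-0.5600, 3.3250, -1.8200)
new body rate ω' = (-0.9224, 1.5330, -1.5728)
Hamilton product q⊗(0,ω) = (1.0606605, -0.3535535, -1.6263461, 1.0606605)
q' = normalize(q + ½dt·q⊗(0,ω)) = (-0.6852, -0.0071, -0.0325, 0.7276)

p' = (1.5320, 0.7680, 0.0760)
q' = (-0.6852, -0.0071, -0.0325, 0.7276)
v' = (-1.7400, 1.7230, -0.5960)
ω' = (-0.9224, 1.5330, -1.5728)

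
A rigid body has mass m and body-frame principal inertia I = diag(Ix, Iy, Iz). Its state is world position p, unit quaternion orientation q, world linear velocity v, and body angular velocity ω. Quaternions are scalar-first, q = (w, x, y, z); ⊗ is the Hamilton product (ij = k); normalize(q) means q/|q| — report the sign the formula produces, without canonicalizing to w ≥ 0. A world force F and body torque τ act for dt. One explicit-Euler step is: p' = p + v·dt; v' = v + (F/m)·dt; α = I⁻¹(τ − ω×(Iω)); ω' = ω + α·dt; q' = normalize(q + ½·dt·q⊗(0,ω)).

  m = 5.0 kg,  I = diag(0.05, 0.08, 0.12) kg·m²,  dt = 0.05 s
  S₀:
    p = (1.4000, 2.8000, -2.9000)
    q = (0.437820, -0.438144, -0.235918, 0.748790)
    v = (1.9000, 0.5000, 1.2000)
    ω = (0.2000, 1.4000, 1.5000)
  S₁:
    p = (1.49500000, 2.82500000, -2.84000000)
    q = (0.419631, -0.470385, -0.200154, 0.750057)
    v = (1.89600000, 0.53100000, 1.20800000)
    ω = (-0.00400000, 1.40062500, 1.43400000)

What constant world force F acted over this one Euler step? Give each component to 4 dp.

Δv = v₁−v₀ = (-0.00400000, 0.03100000, 0.00800000)
F = m·Δv/dt = (-0.4000, 3.1000, 0.8000)

F = (-0.4000, 3.1000, 0.8000)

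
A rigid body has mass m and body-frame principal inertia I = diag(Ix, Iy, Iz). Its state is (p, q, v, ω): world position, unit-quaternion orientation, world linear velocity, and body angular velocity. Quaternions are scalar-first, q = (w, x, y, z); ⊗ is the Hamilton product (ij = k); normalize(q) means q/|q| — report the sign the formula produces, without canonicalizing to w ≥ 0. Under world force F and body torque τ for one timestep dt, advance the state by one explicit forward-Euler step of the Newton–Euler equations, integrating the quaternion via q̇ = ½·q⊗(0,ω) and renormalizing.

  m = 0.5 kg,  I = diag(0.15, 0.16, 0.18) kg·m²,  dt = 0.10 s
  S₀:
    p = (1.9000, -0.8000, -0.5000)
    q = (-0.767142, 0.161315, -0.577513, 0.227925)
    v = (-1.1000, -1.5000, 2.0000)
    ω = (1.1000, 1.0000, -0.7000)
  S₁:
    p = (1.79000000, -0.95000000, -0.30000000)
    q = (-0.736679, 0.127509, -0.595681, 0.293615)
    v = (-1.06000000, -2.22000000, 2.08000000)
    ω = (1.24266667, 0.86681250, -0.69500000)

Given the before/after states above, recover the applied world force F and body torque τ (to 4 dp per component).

F = (0.2000, -3.6000, 0.4000)
τ = (0.2000, -0.1900, 0.0200)

Δω = ω₁−ω₀ = (0.14266667, -0.13318750, 0.00500000)
I·α + gyro = (0.2000, -0.1900, 0.0200)
velocity change Δv = (0.04000000, -0.72000000, 0.08000000)
applied force F = (0.2000, -3.6000, 0.4000)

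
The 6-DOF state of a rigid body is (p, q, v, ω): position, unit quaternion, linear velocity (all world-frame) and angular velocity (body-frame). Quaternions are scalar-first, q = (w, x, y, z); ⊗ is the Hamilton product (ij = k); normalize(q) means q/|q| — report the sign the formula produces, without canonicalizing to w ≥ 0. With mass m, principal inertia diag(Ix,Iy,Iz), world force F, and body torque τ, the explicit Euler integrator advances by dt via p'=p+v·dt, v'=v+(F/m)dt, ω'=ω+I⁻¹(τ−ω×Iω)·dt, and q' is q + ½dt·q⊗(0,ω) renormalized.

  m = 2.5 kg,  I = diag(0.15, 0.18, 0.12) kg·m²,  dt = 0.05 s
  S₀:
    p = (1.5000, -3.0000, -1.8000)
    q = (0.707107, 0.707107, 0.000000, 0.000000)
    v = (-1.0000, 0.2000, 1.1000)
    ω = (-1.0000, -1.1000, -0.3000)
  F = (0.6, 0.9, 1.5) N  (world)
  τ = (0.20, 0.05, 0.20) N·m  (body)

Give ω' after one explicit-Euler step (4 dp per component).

ω' = (-0.9267, -1.0886, -0.2304)

angular accel α = (1.4653, 0.2278, 1.3917)
ω + α·dt = (-0.9267, -1.0886, -0.2304)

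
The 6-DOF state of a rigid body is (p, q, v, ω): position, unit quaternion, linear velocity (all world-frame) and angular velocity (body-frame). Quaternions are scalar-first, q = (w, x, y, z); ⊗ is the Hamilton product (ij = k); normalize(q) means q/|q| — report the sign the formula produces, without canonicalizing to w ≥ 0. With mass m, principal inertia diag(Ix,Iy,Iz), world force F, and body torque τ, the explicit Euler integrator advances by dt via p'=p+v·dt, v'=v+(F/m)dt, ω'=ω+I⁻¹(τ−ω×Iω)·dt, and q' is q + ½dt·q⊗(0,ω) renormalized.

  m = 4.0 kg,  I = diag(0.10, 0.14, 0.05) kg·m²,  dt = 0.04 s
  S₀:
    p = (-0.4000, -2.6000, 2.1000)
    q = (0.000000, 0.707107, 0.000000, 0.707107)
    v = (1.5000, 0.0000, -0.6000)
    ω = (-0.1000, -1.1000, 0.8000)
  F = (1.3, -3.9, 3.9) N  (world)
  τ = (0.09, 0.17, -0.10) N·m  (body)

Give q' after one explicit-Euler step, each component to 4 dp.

q⊗(0,ω) = (-0.4949749, 0.7778177, -0.6363963, -0.7778177)
q' = normalize(q + ½dt·q⊗(0,ω)) = (-0.0099, 0.7224, -0.0127, 0.6913)

q' = (-0.0099, 0.7224, -0.0127, 0.6913)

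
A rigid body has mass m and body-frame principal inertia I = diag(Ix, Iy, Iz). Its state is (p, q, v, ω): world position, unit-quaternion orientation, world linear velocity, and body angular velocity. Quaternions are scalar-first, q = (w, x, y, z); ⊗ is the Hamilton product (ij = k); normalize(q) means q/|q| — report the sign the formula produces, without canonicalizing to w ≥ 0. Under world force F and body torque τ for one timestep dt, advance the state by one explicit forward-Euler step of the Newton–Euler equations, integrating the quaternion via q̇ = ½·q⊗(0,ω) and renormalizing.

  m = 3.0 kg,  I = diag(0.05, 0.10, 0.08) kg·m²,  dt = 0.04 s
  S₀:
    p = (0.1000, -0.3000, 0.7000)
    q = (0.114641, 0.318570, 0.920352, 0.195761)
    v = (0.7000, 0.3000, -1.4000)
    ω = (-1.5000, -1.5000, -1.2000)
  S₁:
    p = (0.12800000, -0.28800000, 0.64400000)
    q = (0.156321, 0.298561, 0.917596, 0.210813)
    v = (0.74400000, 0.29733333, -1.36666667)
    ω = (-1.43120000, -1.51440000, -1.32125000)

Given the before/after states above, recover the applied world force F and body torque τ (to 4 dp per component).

Δv = v₁−v₀ = (0.04400000, -0.00266667, 0.03333333)
m·(v₁−v₀)/dt = (3.3000, -0.2000, 2.5000)
rate change Δω = (0.06880000, -0.01440000, -0.12125000)
I·α + gyro = (0.0500, -0.0900, -0.1300)

F = (3.3000, -0.2000, 2.5000)
τ = (0.0500, -0.0900, -0.1300)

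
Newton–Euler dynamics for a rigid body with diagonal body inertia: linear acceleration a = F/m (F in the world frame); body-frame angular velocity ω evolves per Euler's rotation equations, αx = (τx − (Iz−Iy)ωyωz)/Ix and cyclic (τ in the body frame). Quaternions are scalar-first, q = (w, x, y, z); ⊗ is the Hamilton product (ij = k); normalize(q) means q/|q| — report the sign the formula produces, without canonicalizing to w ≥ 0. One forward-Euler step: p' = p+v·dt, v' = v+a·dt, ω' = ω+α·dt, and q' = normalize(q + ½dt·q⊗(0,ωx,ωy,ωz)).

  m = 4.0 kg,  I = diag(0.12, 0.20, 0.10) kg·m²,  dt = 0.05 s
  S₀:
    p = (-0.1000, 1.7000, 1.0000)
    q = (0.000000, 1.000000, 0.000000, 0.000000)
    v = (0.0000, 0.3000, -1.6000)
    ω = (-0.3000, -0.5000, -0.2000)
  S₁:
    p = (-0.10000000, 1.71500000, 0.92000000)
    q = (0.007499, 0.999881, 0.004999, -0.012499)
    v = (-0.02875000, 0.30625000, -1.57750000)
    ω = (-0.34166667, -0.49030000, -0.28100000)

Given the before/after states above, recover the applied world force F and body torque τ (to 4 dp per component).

F = (-2.3000, 0.5000, 1.8000)
τ = (-0.1100, 0.0400, -0.1500)

Δv = v₁−v₀ = (-0.02875000, 0.00625000, 0.02250000)
applied force F = (-2.3000, 0.5000, 1.8000)
ω₁ − ω₀ = (-0.04166667, 0.00970000, -0.08100000)
gyro term ω₀×Iω₀ = (-0.0100, 0.0012, 0.0120)
τ = I·(Δω/dt) + ω₀×(Iω₀) = (-0.1100, 0.0400, -0.1500)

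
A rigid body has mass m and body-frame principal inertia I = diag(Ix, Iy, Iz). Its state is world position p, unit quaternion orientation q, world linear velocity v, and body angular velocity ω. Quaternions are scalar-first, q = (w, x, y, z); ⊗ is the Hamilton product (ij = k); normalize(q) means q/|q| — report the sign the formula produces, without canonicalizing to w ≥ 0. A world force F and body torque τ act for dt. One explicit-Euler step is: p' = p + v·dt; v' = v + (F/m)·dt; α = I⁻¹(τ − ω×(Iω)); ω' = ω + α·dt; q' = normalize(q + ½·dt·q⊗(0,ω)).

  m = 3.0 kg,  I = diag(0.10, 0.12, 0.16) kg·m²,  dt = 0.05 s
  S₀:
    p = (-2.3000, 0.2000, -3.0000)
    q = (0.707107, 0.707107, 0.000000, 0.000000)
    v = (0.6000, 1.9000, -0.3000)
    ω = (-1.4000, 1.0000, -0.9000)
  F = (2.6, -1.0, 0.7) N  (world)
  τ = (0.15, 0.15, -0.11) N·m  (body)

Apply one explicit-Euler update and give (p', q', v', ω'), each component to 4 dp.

p' = (-2.2700, 0.2950, -3.0150)
q' = (0.7310, 0.6816, 0.0335, 0.0018)
v' = (0.6433, 1.8833, -0.2883)
ω' = (-1.3070, 1.0940, -0.9256)

linear accel F/m = (0.8667, -0.3333, 0.2333)
p' = p + v·dt = (-2.2700, 0.2950, -3.0150)
v' = v + a·dt = (0.6433, 1.8833, -0.2883)
precession coupling ω×(Iω) = (-0.0360, -0.0756, -0.0280)
(τ − ω×Iω)/I = (1.8600, 1.8800, -0.5125)
new body rate ω' = (-1.3070, 1.0940, -0.9256)
2q̇ = q⊗(0,ω) = (0.9899498, -0.9899498, 1.3435033, 0.0707107)
updated quaternion q' = (0.7310, 0.6816, 0.0335, 0.0018)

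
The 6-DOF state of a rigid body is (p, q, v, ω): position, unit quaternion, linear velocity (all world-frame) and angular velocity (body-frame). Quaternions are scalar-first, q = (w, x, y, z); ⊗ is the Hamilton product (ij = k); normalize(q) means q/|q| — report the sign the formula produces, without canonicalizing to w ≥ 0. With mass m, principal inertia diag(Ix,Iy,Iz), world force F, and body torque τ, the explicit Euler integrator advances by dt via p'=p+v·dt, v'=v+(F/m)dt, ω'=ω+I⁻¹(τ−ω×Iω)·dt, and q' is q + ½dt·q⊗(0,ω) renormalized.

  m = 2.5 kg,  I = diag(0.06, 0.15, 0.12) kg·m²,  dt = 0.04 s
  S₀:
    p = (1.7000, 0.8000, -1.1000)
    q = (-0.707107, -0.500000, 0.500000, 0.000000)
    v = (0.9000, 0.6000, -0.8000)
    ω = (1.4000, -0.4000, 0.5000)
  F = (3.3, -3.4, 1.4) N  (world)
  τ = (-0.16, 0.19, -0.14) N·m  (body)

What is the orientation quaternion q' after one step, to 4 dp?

Hamilton product q⊗(0,ω) = (0.9000000, -0.7399498, 0.5328428, -0.8535535)
q' = normalize(q + ½dt·q⊗(0,ω)) = (-0.6888, -0.5146, 0.5104, -0.0171)

q' = (-0.6888, -0.5146, 0.5104, -0.0171)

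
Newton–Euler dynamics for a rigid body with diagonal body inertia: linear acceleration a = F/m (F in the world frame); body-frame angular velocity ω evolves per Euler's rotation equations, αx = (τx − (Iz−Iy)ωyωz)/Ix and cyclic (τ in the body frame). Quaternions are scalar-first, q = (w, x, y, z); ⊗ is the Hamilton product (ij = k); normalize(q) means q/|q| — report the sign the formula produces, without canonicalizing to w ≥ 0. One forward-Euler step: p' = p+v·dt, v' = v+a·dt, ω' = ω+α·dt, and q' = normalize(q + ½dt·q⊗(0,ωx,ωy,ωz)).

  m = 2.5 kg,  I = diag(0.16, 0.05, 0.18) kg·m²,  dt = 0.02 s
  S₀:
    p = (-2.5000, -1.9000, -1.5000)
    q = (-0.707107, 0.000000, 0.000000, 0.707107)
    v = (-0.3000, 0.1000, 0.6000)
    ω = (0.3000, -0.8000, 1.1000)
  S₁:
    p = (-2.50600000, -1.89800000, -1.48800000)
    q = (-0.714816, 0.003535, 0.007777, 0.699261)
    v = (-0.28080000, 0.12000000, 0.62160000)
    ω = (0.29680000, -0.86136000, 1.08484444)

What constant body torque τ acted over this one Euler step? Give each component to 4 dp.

ω₁ − ω₀ = (-0.00320000, -0.06136000, -0.01515556)
I·α + gyro = (-0.1400, -0.1600, -0.1100)

τ = (-0.1400, -0.1600, -0.1100)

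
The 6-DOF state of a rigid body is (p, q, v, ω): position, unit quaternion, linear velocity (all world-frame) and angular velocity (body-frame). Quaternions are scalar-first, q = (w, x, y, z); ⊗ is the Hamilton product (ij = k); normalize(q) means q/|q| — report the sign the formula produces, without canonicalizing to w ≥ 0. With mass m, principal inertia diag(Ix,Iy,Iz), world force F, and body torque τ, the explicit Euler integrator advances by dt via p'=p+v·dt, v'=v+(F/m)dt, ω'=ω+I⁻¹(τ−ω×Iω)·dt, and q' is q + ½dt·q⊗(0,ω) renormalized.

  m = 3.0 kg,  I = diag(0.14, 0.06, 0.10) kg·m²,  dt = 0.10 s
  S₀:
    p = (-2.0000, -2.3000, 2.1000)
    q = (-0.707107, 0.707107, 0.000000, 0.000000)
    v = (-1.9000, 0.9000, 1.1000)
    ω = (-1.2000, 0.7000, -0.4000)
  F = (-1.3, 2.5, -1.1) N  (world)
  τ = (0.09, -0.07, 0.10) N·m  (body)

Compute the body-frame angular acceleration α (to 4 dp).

precession coupling ω×(Iω) = (-0.0112, 0.0192, 0.0672)
α = I⁻¹(τ − ω×Iω) = (0.7229, -1.4867, 0.3280)

α = (0.7229, -1.4867, 0.3280)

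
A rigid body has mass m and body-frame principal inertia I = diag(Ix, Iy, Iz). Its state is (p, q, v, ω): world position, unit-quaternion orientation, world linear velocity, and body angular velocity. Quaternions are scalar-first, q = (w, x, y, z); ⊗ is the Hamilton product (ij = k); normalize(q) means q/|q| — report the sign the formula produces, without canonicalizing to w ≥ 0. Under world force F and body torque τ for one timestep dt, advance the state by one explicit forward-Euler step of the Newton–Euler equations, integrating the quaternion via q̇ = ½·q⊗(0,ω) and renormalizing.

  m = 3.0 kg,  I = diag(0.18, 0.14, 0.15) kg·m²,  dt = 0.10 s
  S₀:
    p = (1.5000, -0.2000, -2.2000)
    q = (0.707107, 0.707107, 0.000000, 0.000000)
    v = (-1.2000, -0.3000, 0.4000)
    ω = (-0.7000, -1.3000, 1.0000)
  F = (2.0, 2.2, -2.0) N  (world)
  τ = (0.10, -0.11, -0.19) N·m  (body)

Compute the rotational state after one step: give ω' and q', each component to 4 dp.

ω' = (-0.6372, -1.3636, 0.8976)
q' = (0.7290, 0.6797, -0.0810, -0.0106)

(τ − ω×Iω)/I = (0.6278, -0.6357, -1.0240)
ω + α·dt = (-0.6372, -1.3636, 0.8976)
q⊗(0,ω) = (0.4949749, -0.4949749, -1.6263461, -0.2121321)
q + ½dt·q⊗(0,ω), renormalized = (0.7290, 0.6797, -0.0810, -0.0106)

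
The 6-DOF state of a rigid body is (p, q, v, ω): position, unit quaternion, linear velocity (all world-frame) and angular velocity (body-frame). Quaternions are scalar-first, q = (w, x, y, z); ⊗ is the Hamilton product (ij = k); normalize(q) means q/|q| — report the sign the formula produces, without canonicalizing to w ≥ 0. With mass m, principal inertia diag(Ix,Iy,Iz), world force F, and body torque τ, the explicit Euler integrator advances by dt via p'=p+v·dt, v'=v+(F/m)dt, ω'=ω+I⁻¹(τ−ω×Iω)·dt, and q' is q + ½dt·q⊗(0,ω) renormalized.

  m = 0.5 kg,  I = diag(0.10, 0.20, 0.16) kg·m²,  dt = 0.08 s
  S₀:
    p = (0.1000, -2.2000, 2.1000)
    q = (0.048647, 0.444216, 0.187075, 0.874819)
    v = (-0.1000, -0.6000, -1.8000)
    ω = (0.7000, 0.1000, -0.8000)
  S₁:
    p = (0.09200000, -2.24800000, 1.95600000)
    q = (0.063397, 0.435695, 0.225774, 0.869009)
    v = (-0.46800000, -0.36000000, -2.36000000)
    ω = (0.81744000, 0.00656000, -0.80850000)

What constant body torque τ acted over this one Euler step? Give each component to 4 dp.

τ = (0.1500, -0.2000, -0.0100)

Δω = ω₁−ω₀ = (0.11744000, -0.09344000, -0.00850000)
precession coupling = (0.0032, 0.0336, 0.0070)
I·α + gyro = (0.1500, -0.2000, -0.0100)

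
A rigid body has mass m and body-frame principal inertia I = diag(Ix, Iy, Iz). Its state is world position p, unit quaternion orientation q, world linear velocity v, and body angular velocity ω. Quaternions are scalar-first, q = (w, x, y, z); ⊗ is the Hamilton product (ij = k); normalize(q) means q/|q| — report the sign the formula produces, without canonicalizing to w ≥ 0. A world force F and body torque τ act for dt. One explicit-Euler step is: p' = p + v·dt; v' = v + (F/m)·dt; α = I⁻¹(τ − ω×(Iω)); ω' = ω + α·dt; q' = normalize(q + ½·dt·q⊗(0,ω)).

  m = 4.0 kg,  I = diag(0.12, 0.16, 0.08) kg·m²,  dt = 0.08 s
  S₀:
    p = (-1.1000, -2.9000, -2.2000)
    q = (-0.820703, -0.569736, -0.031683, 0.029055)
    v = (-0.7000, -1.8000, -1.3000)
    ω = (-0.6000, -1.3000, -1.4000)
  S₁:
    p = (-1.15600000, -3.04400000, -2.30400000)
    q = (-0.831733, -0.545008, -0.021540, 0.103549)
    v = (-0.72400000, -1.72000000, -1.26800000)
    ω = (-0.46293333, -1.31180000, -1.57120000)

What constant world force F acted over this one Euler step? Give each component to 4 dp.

F = (-1.2000, 4.0000, 1.6000)

v₁ − v₀ = (-0.02400000, 0.08000000, 0.03200000)
F = m·Δv/dt = (-1.2000, 4.0000, 1.6000)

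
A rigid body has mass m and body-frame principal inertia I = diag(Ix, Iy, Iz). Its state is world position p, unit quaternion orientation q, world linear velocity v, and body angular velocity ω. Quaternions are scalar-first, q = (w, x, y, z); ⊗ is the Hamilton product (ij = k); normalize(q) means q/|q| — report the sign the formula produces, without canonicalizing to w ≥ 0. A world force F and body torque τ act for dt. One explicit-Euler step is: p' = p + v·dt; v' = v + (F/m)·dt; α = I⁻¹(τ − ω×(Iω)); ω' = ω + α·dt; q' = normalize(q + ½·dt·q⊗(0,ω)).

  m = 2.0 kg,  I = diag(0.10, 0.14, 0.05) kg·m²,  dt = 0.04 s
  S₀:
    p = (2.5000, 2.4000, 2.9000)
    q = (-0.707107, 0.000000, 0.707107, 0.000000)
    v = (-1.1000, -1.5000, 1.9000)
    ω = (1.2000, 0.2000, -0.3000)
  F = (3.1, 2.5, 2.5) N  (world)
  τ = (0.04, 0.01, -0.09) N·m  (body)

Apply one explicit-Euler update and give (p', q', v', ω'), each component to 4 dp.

p' = (2.4560, 2.3400, 2.9760)
q' = (-0.7097, -0.0212, 0.7041, -0.0127)
v' = (-1.0380, -1.4500, 1.9500)
ω' = (1.2138, 0.2080, -0.3797)

(τ − ω×Iω)/I = (0.3460, 0.2000, -1.9920)
ω' = ω + α·dt = (1.2138, 0.2080, -0.3797)
q⊗(0,ω) = (-0.1414214, -1.0606605, -0.1414214, -0.6363963)
q + ½dt·q⊗(0,ω), renormalized = (-0.7097, -0.0212, 0.7041, -0.0127)
new position p' = (2.4560, 2.3400, 2.9760)
new velocity v' = (-1.0380, -1.4500, 1.9500)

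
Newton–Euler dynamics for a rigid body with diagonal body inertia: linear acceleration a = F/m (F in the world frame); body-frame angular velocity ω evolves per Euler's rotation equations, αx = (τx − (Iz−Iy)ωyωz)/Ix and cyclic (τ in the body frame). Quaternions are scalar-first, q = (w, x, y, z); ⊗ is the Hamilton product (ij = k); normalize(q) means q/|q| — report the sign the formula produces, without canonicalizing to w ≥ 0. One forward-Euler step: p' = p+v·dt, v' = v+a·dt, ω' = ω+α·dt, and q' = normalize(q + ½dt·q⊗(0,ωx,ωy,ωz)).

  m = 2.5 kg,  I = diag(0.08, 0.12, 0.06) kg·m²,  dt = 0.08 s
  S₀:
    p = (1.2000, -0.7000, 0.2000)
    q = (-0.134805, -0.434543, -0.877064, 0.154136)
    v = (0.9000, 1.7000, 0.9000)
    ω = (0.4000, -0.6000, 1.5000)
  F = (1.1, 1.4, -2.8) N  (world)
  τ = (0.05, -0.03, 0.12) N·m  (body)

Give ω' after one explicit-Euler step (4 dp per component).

(τ − ω×Iω)/I = (-0.0500, -0.3500, 2.1600)
ω' = ω + α·dt = (0.3960, -0.6280, 1.6728)

ω' = (0.3960, -0.6280, 1.6728)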